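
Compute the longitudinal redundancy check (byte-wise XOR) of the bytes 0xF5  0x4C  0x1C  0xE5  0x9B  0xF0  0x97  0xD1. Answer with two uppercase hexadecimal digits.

XOR the bytes together:
  start with 0xF5
  0xF5 ⊕ 0x4C = 0xB9
  0xB9 ⊕ 0x1C = 0xA5
  0xA5 ⊕ 0xE5 = 0x40
  0x40 ⊕ 0x9B = 0xDB
  0xDB ⊕ 0xF0 = 0x2B
  0x2B ⊕ 0x97 = 0xBC
  0xBC ⊕ 0xD1 = 0x6D

6D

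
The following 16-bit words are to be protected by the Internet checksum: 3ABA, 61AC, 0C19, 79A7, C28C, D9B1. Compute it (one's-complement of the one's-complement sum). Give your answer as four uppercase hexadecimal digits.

419A

One's-complement addition (fold any carry out of bit 15 back into bit 0):
  0x3ABA + 0x61AC = 0x09C66
  0x9C66 + 0x0C19 = 0x0A87F
  0xA87F + 0x79A7 = 0x12226 → wrap carry → 0x2227
  0x2227 + 0xC28C = 0x0E4B3
  0xE4B3 + 0xD9B1 = 0x1BE64 → wrap carry → 0xBE65
One's-complement sum = 0xBE65.
Checksum = ~0xBE65 & 0xFFFF = 0x419A.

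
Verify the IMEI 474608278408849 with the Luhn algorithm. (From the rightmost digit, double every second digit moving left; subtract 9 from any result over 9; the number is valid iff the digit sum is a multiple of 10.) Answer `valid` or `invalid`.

invalid

From the right, keep odd positions and double even positions (subtract 9 from any doubled value over 9):
  doubled (positions 2,4,...): 8 7 8 5 7 3 5 → sum 43
  kept (positions 1,3,...): 9 8 0 8 2 0 4 4 → sum 35
Total = 78.
78 mod 10 = 8, so the number is invalid.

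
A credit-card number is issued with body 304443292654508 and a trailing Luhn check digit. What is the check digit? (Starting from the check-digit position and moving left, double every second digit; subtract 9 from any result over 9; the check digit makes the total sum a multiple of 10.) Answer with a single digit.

5

Partial digits right→left: 8 0 5 4 5 6 2 9 2 3 4 4 4 0 3
Double every second digit counting from the check-digit position (so the 1st, 3rd, 5th, ... of the partial from the right).
  doubled (with −9 where >9): 7 1 1 4 4 8 8 6 → sum 39
  kept as-is: 0 4 6 9 3 4 0 → sum 26
Total = 39 + 26 = 65.
Check digit = (10 − (65 mod 10)) mod 10 = 5.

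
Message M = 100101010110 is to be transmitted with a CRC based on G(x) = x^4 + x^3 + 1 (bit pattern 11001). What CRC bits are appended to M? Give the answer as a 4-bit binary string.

Append 4 zeros: 1001010101100000. Divide by 11001 (XOR where the leading bit is 1):
  pos 0: 10010 XOR 11001 = 01011
  pos 1: 10111 XOR 11001 = 01110
  pos 2: 11100 XOR 11001 = 00101
  pos 4: 10110 XOR 11001 = 01111
  pos 5: 11111 XOR 11001 = 00110
  pos 7: 11010 XOR 11001 = 00011
  pos 10: 11000 XOR 11001 = 00001
Remainder (last 4 bits) = 0010. This is the CRC / FCS.

0010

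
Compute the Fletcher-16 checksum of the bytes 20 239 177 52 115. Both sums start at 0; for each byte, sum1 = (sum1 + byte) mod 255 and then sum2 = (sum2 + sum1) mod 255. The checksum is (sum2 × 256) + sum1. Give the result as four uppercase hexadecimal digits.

155D

Running sums (mod 255):
  after byte 0 (20): sum1=20, sum2=20
  after byte 1 (239): sum1=4, sum2=24
  after byte 2 (177): sum1=181, sum2=205
  after byte 3 (52): sum1=233, sum2=183
  after byte 4 (115): sum1=93, sum2=21
Checksum = sum2·256 + sum1 = 21·256 + 93 = 5469 = 0x155D.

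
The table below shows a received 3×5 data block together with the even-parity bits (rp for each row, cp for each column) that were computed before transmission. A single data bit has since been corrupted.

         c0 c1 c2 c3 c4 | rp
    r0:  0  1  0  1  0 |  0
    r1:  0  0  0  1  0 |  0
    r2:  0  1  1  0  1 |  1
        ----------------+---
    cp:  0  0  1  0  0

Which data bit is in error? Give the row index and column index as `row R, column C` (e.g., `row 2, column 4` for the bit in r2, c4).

Recompute each row's even parity and compare to rp:
  r0: data parity 0, sent rp 0 → ok
  r1: data parity 1, sent rp 0 → mismatch
  r2: data parity 1, sent rp 1 → ok
Recompute each column's even parity and compare to cp:
  c0: data parity 0, sent cp 0 → ok
  c1: data parity 0, sent cp 0 → ok
  c2: data parity 1, sent cp 1 → ok
  c3: data parity 0, sent cp 0 → ok
  c4: data parity 1, sent cp 0 → mismatch
Exactly one row (r1) and one column (c4) fail → the flipped bit is at their intersection.

row 1, column 4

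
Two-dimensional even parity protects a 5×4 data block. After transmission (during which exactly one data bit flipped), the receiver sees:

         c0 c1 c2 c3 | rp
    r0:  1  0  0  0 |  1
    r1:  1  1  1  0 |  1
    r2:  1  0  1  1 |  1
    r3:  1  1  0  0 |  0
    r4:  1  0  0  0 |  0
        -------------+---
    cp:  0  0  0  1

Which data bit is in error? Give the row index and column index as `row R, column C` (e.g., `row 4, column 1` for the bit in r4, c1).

row 4, column 0

Recompute each row's even parity and compare to rp:
  r0: data parity 1, sent rp 1 → ok
  r1: data parity 1, sent rp 1 → ok
  r2: data parity 1, sent rp 1 → ok
  r3: data parity 0, sent rp 0 → ok
  r4: data parity 1, sent rp 0 → mismatch
Recompute each column's even parity and compare to cp:
  c0: data parity 1, sent cp 0 → mismatch
  c1: data parity 0, sent cp 0 → ok
  c2: data parity 0, sent cp 0 → ok
  c3: data parity 1, sent cp 1 → ok
Exactly one row (r4) and one column (c0) fail → the flipped bit is at their intersection.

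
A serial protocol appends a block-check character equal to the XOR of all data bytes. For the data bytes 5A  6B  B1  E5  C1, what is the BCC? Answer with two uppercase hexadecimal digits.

XOR the bytes together:
  start with 0x5A
  0x5A ⊕ 0x6B = 0x31
  0x31 ⊕ 0xB1 = 0x80
  0x80 ⊕ 0xE5 = 0x65
  0x65 ⊕ 0xC1 = 0xA4

A4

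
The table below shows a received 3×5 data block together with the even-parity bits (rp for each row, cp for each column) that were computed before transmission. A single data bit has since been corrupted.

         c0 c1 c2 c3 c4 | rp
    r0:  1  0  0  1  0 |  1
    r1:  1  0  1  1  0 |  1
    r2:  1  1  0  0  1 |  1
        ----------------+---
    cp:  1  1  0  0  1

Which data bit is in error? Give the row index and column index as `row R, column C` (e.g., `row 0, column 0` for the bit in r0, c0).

row 0, column 2

Recompute each row's even parity and compare to rp:
  r0: data parity 0, sent rp 1 → mismatch
  r1: data parity 1, sent rp 1 → ok
  r2: data parity 1, sent rp 1 → ok
Recompute each column's even parity and compare to cp:
  c0: data parity 1, sent cp 1 → ok
  c1: data parity 1, sent cp 1 → ok
  c2: data parity 1, sent cp 0 → mismatch
  c3: data parity 0, sent cp 0 → ok
  c4: data parity 1, sent cp 1 → ok
Exactly one row (r0) and one column (c2) fail → the flipped bit is at their intersection.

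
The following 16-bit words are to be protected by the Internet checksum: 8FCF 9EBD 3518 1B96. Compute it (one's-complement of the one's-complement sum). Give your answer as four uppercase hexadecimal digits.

One's-complement addition (fold any carry out of bit 15 back into bit 0):
  0x8FCF + 0x9EBD = 0x12E8C → wrap carry → 0x2E8D
  0x2E8D + 0x3518 = 0x063A5
  0x63A5 + 0x1B96 = 0x07F3B
One's-complement sum = 0x7F3B.
Checksum = ~0x7F3B & 0xFFFF = 0x80C4.

80C4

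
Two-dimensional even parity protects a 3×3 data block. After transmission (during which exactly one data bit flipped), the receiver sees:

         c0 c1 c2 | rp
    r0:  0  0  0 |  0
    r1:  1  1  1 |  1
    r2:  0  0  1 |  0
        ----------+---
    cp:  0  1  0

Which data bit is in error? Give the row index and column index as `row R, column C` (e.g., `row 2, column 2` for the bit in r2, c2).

Recompute each row's even parity and compare to rp:
  r0: data parity 0, sent rp 0 → ok
  r1: data parity 1, sent rp 1 → ok
  r2: data parity 1, sent rp 0 → mismatch
Recompute each column's even parity and compare to cp:
  c0: data parity 1, sent cp 0 → mismatch
  c1: data parity 1, sent cp 1 → ok
  c2: data parity 0, sent cp 0 → ok
Exactly one row (r2) and one column (c0) fail → the flipped bit is at their intersection.

row 2, column 0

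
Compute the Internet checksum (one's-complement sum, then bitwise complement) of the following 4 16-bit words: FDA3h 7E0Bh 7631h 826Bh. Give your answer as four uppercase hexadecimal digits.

8BB3

One's-complement addition (fold any carry out of bit 15 back into bit 0):
  0xFDA3 + 0x7E0B = 0x17BAE → wrap carry → 0x7BAF
  0x7BAF + 0x7631 = 0x0F1E0
  0xF1E0 + 0x826B = 0x1744B → wrap carry → 0x744C
One's-complement sum = 0x744C.
Checksum = ~0x744C & 0xFFFF = 0x8BB3.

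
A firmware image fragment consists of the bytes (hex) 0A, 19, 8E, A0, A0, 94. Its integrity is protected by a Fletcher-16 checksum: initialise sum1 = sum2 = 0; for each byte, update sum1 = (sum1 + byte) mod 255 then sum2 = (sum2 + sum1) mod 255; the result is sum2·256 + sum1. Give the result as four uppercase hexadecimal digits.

AB87

Running sums (mod 255):
  after byte 0 (0A): sum1=10, sum2=10
  after byte 1 (19): sum1=35, sum2=45
  after byte 2 (8E): sum1=177, sum2=222
  after byte 3 (A0): sum1=82, sum2=49
  after byte 4 (A0): sum1=242, sum2=36
  after byte 5 (94): sum1=135, sum2=171
Checksum = sum2·256 + sum1 = 171·256 + 135 = 43911 = 0xAB87.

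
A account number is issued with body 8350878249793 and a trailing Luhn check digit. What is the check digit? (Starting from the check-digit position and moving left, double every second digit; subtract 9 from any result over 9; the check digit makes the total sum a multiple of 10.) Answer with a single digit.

9

Partial digits right→left: 3 9 7 9 4 2 8 7 8 0 5 3 8
Double every second digit counting from the check-digit position (so the 1st, 3rd, 5th, ... of the partial from the right).
  doubled (with −9 where >9): 6 5 8 7 7 1 7 → sum 41
  kept as-is: 9 9 2 7 0 3 → sum 30
Total = 41 + 30 = 71.
Check digit = (10 − (71 mod 10)) mod 10 = 9.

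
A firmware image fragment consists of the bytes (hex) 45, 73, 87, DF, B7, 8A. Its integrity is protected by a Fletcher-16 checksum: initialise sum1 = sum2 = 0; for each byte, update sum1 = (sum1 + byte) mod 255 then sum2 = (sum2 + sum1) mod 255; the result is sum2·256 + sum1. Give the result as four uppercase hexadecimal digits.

9862

Running sums (mod 255):
  after byte 0 (45): sum1=69, sum2=69
  after byte 1 (73): sum1=184, sum2=253
  after byte 2 (87): sum1=64, sum2=62
  after byte 3 (DF): sum1=32, sum2=94
  after byte 4 (B7): sum1=215, sum2=54
  after byte 5 (8A): sum1=98, sum2=152
Checksum = sum2·256 + sum1 = 152·256 + 98 = 39010 = 0x9862.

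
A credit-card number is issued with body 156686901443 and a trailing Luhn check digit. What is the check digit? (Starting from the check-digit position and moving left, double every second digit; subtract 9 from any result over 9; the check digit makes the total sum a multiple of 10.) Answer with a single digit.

0

Partial digits right→left: 3 4 4 1 0 9 6 8 6 6 5 1
Double every second digit counting from the check-digit position (so the 1st, 3rd, 5th, ... of the partial from the right).
  doubled (with −9 where >9): 6 8 0 3 3 1 → sum 21
  kept as-is: 4 1 9 8 6 1 → sum 29
Total = 21 + 29 = 50.
Check digit = (10 − (50 mod 10)) mod 10 = 0.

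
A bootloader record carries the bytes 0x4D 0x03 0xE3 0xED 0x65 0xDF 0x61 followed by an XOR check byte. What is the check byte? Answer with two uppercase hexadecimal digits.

9B

XOR the bytes together:
  start with 0x4D
  0x4D ⊕ 0x03 = 0x4E
  0x4E ⊕ 0xE3 = 0xAD
  0xAD ⊕ 0xED = 0x40
  0x40 ⊕ 0x65 = 0x25
  0x25 ⊕ 0xDF = 0xFA
  0xFA ⊕ 0x61 = 0x9B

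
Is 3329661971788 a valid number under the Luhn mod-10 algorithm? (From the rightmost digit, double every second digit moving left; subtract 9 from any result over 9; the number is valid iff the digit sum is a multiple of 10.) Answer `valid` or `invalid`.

valid

From the right, keep odd positions and double even positions (subtract 9 from any doubled value over 9):
  doubled (positions 2,4,...): 7 2 9 3 9 6 → sum 36
  kept (positions 1,3,...): 8 7 7 1 6 2 3 → sum 34
Total = 70.
70 mod 10 = 0, so the number is valid.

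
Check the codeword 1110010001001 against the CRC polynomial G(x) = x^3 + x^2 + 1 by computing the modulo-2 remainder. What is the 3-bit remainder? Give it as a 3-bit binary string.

Modulo-2 division of 1110010001001 by 1101:
  pos 0: 1110 XOR 1101 = 0011
  pos 2: 1101 XOR 1101 = 0000
  pos 9: 1001 XOR 1101 = 0100
Remainder = 100 (nonzero — an error is detected).

100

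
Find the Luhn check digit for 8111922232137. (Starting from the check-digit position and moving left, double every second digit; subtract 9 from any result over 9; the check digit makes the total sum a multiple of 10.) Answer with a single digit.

4

Partial digits right→left: 7 3 1 2 3 2 2 2 9 1 1 1 8
Double every second digit counting from the check-digit position (so the 1st, 3rd, 5th, ... of the partial from the right).
  doubled (with −9 where >9): 5 2 6 4 9 2 7 → sum 35
  kept as-is: 3 2 2 2 1 1 → sum 11
Total = 35 + 11 = 46.
Check digit = (10 − (46 mod 10)) mod 10 = 4.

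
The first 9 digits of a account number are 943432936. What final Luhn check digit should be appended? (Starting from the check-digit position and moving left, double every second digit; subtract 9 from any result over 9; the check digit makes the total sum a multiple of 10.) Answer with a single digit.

4

Partial digits right→left: 6 3 9 2 3 4 3 4 9
Double every second digit counting from the check-digit position (so the 1st, 3rd, 5th, ... of the partial from the right).
  doubled (with −9 where >9): 3 9 6 6 9 → sum 33
  kept as-is: 3 2 4 4 → sum 13
Total = 33 + 13 = 46.
Check digit = (10 − (46 mod 10)) mod 10 = 4.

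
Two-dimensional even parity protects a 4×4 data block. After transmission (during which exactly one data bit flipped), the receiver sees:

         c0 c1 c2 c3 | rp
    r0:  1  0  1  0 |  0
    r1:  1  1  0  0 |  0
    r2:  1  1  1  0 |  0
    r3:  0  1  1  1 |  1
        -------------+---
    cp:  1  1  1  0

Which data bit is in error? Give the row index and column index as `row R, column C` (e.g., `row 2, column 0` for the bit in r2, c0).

Recompute each row's even parity and compare to rp:
  r0: data parity 0, sent rp 0 → ok
  r1: data parity 0, sent rp 0 → ok
  r2: data parity 1, sent rp 0 → mismatch
  r3: data parity 1, sent rp 1 → ok
Recompute each column's even parity and compare to cp:
  c0: data parity 1, sent cp 1 → ok
  c1: data parity 1, sent cp 1 → ok
  c2: data parity 1, sent cp 1 → ok
  c3: data parity 1, sent cp 0 → mismatch
Exactly one row (r2) and one column (c3) fail → the flipped bit is at their intersection.

row 2, column 3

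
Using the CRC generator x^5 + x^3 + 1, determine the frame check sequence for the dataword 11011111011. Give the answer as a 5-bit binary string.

Append 5 zeros: 1101111101100000. Divide by 101001 (XOR where the leading bit is 1):
  pos 0: 110111 XOR 101001 = 011110
  pos 1: 111101 XOR 101001 = 010100
  pos 2: 101001 XOR 101001 = 000000
  pos 9: 110000 XOR 101001 = 011001
  pos 10: 110010 XOR 101001 = 011011
Remainder (last 5 bits) = 11011. This is the CRC / FCS.

11011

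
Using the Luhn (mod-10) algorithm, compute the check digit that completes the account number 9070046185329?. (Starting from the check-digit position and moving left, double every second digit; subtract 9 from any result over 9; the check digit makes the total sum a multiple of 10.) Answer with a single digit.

9

Partial digits right→left: 9 2 3 5 8 1 6 4 0 0 7 0 9
Double every second digit counting from the check-digit position (so the 1st, 3rd, 5th, ... of the partial from the right).
  doubled (with −9 where >9): 9 6 7 3 0 5 9 → sum 39
  kept as-is: 2 5 1 4 0 0 → sum 12
Total = 39 + 12 = 51.
Check digit = (10 − (51 mod 10)) mod 10 = 9.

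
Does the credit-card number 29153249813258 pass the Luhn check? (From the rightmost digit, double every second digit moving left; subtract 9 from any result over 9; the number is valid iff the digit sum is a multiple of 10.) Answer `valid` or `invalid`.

valid

From the right, keep odd positions and double even positions (subtract 9 from any doubled value over 9):
  doubled (positions 2,4,...): 1 6 7 8 6 2 4 → sum 34
  kept (positions 1,3,...): 8 2 1 9 2 5 9 → sum 36
Total = 70.
70 mod 10 = 0, so the number is valid.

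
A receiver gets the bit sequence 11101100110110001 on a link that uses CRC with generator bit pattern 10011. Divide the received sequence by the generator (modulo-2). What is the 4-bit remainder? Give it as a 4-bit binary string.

0001

Modulo-2 division of 11101100110110001 by 10011:
  pos 0: 11101 XOR 10011 = 01110
  pos 1: 11101 XOR 10011 = 01110
  pos 2: 11100 XOR 10011 = 01111
  pos 3: 11110 XOR 10011 = 01101
  pos 4: 11011 XOR 10011 = 01000
  pos 5: 10001 XOR 10011 = 00010
  pos 8: 10011 XOR 10011 = 00000
Remainder = 0001 (nonzero — an error is detected).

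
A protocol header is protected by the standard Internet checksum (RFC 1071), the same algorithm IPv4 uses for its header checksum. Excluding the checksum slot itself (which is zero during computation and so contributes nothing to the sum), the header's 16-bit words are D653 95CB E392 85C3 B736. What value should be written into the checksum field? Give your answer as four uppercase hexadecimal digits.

7353

One's-complement addition (fold any carry out of bit 15 back into bit 0):
  0xD653 + 0x95CB = 0x16C1E → wrap carry → 0x6C1F
  0x6C1F + 0xE392 = 0x14FB1 → wrap carry → 0x4FB2
  0x4FB2 + 0x85C3 = 0x0D575
  0xD575 + 0xB736 = 0x18CAB → wrap carry → 0x8CAC
One's-complement sum = 0x8CAC.
Checksum = ~0x8CAC & 0xFFFF = 0x7353.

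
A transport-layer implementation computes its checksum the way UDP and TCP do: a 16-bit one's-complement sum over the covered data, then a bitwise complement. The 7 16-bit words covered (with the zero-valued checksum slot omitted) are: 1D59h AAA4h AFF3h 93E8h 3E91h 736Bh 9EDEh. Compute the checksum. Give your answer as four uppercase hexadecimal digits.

A34A

One's-complement addition (fold any carry out of bit 15 back into bit 0):
  0x1D59 + 0xAAA4 = 0x0C7FD
  0xC7FD + 0xAFF3 = 0x177F0 → wrap carry → 0x77F1
  0x77F1 + 0x93E8 = 0x10BD9 → wrap carry → 0x0BDA
  0x0BDA + 0x3E91 = 0x04A6B
  0x4A6B + 0x736B = 0x0BDD6
  0xBDD6 + 0x9EDE = 0x15CB4 → wrap carry → 0x5CB5
One's-complement sum = 0x5CB5.
Checksum = ~0x5CB5 & 0xFFFF = 0xA34A.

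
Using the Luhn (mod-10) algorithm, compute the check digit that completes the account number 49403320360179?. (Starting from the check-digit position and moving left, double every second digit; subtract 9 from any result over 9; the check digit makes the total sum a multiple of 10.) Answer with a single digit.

8

Partial digits right→left: 9 7 1 0 6 3 0 2 3 3 0 4 9 4
Double every second digit counting from the check-digit position (so the 1st, 3rd, 5th, ... of the partial from the right).
  doubled (with −9 where >9): 9 2 3 0 6 0 9 → sum 29
  kept as-is: 7 0 3 2 3 4 4 → sum 23
Total = 29 + 23 = 52.
Check digit = (10 − (52 mod 10)) mod 10 = 8.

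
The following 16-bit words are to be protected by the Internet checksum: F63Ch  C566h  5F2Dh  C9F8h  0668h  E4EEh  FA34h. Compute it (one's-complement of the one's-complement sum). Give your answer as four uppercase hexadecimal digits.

35AA

One's-complement addition (fold any carry out of bit 15 back into bit 0):
  0xF63C + 0xC566 = 0x1BBA2 → wrap carry → 0xBBA3
  0xBBA3 + 0x5F2D = 0x11AD0 → wrap carry → 0x1AD1
  0x1AD1 + 0xC9F8 = 0x0E4C9
  0xE4C9 + 0x0668 = 0x0EB31
  0xEB31 + 0xE4EE = 0x1D01F → wrap carry → 0xD020
  0xD020 + 0xFA34 = 0x1CA54 → wrap carry → 0xCA55
One's-complement sum = 0xCA55.
Checksum = ~0xCA55 & 0xFFFF = 0x35AA.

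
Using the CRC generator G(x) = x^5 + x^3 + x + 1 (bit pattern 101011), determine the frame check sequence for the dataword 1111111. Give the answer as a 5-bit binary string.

10110

Append 5 zeros: 111111100000. Divide by 101011 (XOR where the leading bit is 1):
  pos 0: 111111 XOR 101011 = 010100
  pos 1: 101001 XOR 101011 = 000010
  pos 5: 100000 XOR 101011 = 001011
Remainder (last 5 bits) = 10110. This is the CRC / FCS.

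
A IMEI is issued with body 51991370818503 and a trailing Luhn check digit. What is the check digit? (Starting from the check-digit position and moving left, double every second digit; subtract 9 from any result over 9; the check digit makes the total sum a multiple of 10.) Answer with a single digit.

Partial digits right→left: 3 0 5 8 1 8 0 7 3 1 9 9 1 5
Double every second digit counting from the check-digit position (so the 1st, 3rd, 5th, ... of the partial from the right).
  doubled (with −9 where >9): 6 1 2 0 6 9 2 → sum 26
  kept as-is: 0 8 8 7 1 9 5 → sum 38
Total = 26 + 38 = 64.
Check digit = (10 − (64 mod 10)) mod 10 = 6.

6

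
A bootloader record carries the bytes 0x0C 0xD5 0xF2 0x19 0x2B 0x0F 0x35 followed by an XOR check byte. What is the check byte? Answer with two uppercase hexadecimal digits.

23

XOR the bytes together:
  start with 0x0C
  0x0C ⊕ 0xD5 = 0xD9
  0xD9 ⊕ 0xF2 = 0x2B
  0x2B ⊕ 0x19 = 0x32
  0x32 ⊕ 0x2B = 0x19
  0x19 ⊕ 0x0F = 0x16
  0x16 ⊕ 0x35 = 0x23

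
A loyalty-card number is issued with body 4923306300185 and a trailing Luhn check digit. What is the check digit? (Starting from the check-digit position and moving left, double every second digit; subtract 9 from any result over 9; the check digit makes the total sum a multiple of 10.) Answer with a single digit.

Partial digits right→left: 5 8 1 0 0 3 6 0 3 3 2 9 4
Double every second digit counting from the check-digit position (so the 1st, 3rd, 5th, ... of the partial from the right).
  doubled (with −9 where >9): 1 2 0 3 6 4 8 → sum 24
  kept as-is: 8 0 3 0 3 9 → sum 23
Total = 24 + 23 = 47.
Check digit = (10 − (47 mod 10)) mod 10 = 3.

3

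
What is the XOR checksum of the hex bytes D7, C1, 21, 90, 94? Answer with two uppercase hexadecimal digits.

XOR the bytes together:
  start with 0xD7
  0xD7 ⊕ 0xC1 = 0x16
  0x16 ⊕ 0x21 = 0x37
  0x37 ⊕ 0x90 = 0xA7
  0xA7 ⊕ 0x94 = 0x33

33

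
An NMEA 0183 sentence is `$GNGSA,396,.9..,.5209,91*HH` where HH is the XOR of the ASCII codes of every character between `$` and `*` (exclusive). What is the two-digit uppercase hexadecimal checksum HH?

5F

XOR the ASCII codes of the payload characters:
  'G' = 0x47 → acc = 0x47
  'N' = 0x4E → acc = 0x09
  'G' = 0x47 → acc = 0x4E
  'S' = 0x53 → acc = 0x1D
  'A' = 0x41 → acc = 0x5C
  ',' = 0x2C → acc = 0x70
  '3' = 0x33 → acc = 0x43
  '9' = 0x39 → acc = 0x7A
  '6' = 0x36 → acc = 0x4C
  ',' = 0x2C → acc = 0x60
  '.' = 0x2E → acc = 0x4E
  '9' = 0x39 → acc = 0x77
  '.' = 0x2E → acc = 0x59
  '.' = 0x2E → acc = 0x77
  ',' = 0x2C → acc = 0x5B
  '.' = 0x2E → acc = 0x75
  '5' = 0x35 → acc = 0x40
  '2' = 0x32 → acc = 0x72
  '0' = 0x30 → acc = 0x42
  '9' = 0x39 → acc = 0x7B
  ',' = 0x2C → acc = 0x57
  '9' = 0x39 → acc = 0x6E
  '1' = 0x31 → acc = 0x5F
Checksum = 0x5F.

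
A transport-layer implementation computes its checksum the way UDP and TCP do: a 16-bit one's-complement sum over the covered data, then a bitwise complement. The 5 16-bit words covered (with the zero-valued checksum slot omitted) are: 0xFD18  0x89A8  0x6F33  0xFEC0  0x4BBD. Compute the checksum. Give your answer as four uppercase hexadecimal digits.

One's-complement addition (fold any carry out of bit 15 back into bit 0):
  0xFD18 + 0x89A8 = 0x186C0 → wrap carry → 0x86C1
  0x86C1 + 0x6F33 = 0x0F5F4
  0xF5F4 + 0xFEC0 = 0x1F4B4 → wrap carry → 0xF4B5
  0xF4B5 + 0x4BBD = 0x14072 → wrap carry → 0x4073
One's-complement sum = 0x4073.
Checksum = ~0x4073 & 0xFFFF = 0xBF8C.

BF8C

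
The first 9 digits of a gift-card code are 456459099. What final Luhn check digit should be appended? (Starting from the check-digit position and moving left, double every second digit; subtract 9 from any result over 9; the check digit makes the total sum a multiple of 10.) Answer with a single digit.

2

Partial digits right→left: 9 9 0 9 5 4 6 5 4
Double every second digit counting from the check-digit position (so the 1st, 3rd, 5th, ... of the partial from the right).
  doubled (with −9 where >9): 9 0 1 3 8 → sum 21
  kept as-is: 9 9 4 5 → sum 27
Total = 21 + 27 = 48.
Check digit = (10 − (48 mod 10)) mod 10 = 2.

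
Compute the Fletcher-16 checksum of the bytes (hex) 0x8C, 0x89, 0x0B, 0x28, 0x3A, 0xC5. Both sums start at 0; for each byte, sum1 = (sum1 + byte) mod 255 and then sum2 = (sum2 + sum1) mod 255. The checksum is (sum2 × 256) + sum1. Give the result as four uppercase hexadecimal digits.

D949

Running sums (mod 255):
  after byte 0 (0x8C): sum1=140, sum2=140
  after byte 1 (0x89): sum1=22, sum2=162
  after byte 2 (0x0B): sum1=33, sum2=195
  after byte 3 (0x28): sum1=73, sum2=13
  after byte 4 (0x3A): sum1=131, sum2=144
  after byte 5 (0xC5): sum1=73, sum2=217
Checksum = sum2·256 + sum1 = 217·256 + 73 = 55625 = 0xD949.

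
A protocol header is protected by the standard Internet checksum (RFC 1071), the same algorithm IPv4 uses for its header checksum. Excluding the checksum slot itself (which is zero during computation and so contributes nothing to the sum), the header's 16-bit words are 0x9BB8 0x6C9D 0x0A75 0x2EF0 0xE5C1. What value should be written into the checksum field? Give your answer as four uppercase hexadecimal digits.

D882

One's-complement addition (fold any carry out of bit 15 back into bit 0):
  0x9BB8 + 0x6C9D = 0x10855 → wrap carry → 0x0856
  0x0856 + 0x0A75 = 0x012CB
  0x12CB + 0x2EF0 = 0x041BB
  0x41BB + 0xE5C1 = 0x1277C → wrap carry → 0x277D
One's-complement sum = 0x277D.
Checksum = ~0x277D & 0xFFFF = 0xD882.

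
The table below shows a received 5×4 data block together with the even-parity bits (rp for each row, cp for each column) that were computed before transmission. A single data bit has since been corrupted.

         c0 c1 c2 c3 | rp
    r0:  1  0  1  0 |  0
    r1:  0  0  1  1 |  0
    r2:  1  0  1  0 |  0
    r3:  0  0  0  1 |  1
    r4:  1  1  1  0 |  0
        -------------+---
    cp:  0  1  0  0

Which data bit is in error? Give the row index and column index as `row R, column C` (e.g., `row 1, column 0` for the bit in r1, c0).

row 4, column 0

Recompute each row's even parity and compare to rp:
  r0: data parity 0, sent rp 0 → ok
  r1: data parity 0, sent rp 0 → ok
  r2: data parity 0, sent rp 0 → ok
  r3: data parity 1, sent rp 1 → ok
  r4: data parity 1, sent rp 0 → mismatch
Recompute each column's even parity and compare to cp:
  c0: data parity 1, sent cp 0 → mismatch
  c1: data parity 1, sent cp 1 → ok
  c2: data parity 0, sent cp 0 → ok
  c3: data parity 0, sent cp 0 → ok
Exactly one row (r4) and one column (c0) fail → the flipped bit is at their intersection.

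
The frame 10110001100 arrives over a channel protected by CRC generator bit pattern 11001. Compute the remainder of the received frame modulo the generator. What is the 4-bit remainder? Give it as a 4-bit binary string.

1111

Modulo-2 division of 10110001100 by 11001:
  pos 0: 10110 XOR 11001 = 01111
  pos 1: 11110 XOR 11001 = 00111
  pos 3: 11101 XOR 11001 = 00100
  pos 5: 10010 XOR 11001 = 01011
  pos 6: 10110 XOR 11001 = 01111
Remainder = 1111 (nonzero — an error is detected).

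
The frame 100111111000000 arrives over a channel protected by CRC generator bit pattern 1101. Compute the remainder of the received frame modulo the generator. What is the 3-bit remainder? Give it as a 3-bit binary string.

Modulo-2 division of 100111111000000 by 1101:
  pos 0: 1001 XOR 1101 = 0100
  pos 1: 1001 XOR 1101 = 0100
  pos 2: 1001 XOR 1101 = 0100
  pos 3: 1001 XOR 1101 = 0100
  pos 4: 1001 XOR 1101 = 0100
  pos 5: 1001 XOR 1101 = 0100
  pos 6: 1000 XOR 1101 = 0101
  pos 7: 1010 XOR 1101 = 0111
  pos 8: 1110 XOR 1101 = 0011
  pos 10: 1100 XOR 1101 = 0001
Remainder = 010 (nonzero — an error is detected).

010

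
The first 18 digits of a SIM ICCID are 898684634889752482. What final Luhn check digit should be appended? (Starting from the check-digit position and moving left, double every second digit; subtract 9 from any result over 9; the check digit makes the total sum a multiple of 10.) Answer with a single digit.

6

Partial digits right→left: 2 8 4 2 5 7 9 8 8 4 3 6 4 8 6 8 9 8
Double every second digit counting from the check-digit position (so the 1st, 3rd, 5th, ... of the partial from the right).
  doubled (with −9 where >9): 4 8 1 9 7 6 8 3 9 → sum 55
  kept as-is: 8 2 7 8 4 6 8 8 8 → sum 59
Total = 55 + 59 = 114.
Check digit = (10 − (114 mod 10)) mod 10 = 6.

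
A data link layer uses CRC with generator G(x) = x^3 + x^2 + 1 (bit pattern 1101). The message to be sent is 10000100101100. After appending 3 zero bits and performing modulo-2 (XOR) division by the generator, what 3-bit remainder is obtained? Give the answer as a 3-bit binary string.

100

Append 3 zeros: 10000100101100000. Divide by 1101 (XOR where the leading bit is 1):
  pos 0: 1000 XOR 1101 = 0101
  pos 1: 1010 XOR 1101 = 0111
  pos 2: 1111 XOR 1101 = 0010
  pos 4: 1000 XOR 1101 = 0101
  pos 5: 1011 XOR 1101 = 0110
  pos 6: 1100 XOR 1101 = 0001
  pos 9: 1110 XOR 1101 = 0011
  pos 11: 1100 XOR 1101 = 0001
Remainder (last 3 bits) = 100. This is the CRC / FCS.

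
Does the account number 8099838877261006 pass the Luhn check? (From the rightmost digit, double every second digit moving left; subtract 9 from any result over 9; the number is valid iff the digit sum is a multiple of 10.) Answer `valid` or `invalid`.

valid

From the right, keep odd positions and double even positions (subtract 9 from any doubled value over 9):
  doubled (positions 2,4,...): 0 2 4 5 7 7 9 7 → sum 41
  kept (positions 1,3,...): 6 0 6 7 8 3 9 0 → sum 39
Total = 80.
80 mod 10 = 0, so the number is valid.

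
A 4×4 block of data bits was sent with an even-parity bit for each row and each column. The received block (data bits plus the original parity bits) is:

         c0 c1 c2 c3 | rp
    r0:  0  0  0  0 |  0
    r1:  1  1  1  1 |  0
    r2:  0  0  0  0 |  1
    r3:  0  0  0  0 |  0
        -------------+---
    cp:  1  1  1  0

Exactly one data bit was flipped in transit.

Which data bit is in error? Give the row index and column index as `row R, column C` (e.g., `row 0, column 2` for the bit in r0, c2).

Recompute each row's even parity and compare to rp:
  r0: data parity 0, sent rp 0 → ok
  r1: data parity 0, sent rp 0 → ok
  r2: data parity 0, sent rp 1 → mismatch
  r3: data parity 0, sent rp 0 → ok
Recompute each column's even parity and compare to cp:
  c0: data parity 1, sent cp 1 → ok
  c1: data parity 1, sent cp 1 → ok
  c2: data parity 1, sent cp 1 → ok
  c3: data parity 1, sent cp 0 → mismatch
Exactly one row (r2) and one column (c3) fail → the flipped bit is at their intersection.

row 2, column 3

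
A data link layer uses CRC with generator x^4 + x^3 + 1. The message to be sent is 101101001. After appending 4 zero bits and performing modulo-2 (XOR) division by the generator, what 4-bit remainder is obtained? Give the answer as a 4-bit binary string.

0010

Append 4 zeros: 1011010010000. Divide by 11001 (XOR where the leading bit is 1):
  pos 0: 10110 XOR 11001 = 01111
  pos 1: 11111 XOR 11001 = 00110
  pos 3: 11000 XOR 11001 = 00001
  pos 7: 11000 XOR 11001 = 00001
Remainder (last 4 bits) = 0010. This is the CRC / FCS.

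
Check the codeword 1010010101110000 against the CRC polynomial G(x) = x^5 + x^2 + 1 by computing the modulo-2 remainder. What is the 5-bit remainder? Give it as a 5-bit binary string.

00000

Modulo-2 division of 1010010101110000 by 100101:
  pos 0: 101001 XOR 100101 = 001100
  pos 2: 110001 XOR 100101 = 010100
  pos 3: 101000 XOR 100101 = 001101
  pos 5: 110111 XOR 100101 = 010010
  pos 6: 100101 XOR 100101 = 000000
Remainder = 00000 (zero — the frame passes the CRC check).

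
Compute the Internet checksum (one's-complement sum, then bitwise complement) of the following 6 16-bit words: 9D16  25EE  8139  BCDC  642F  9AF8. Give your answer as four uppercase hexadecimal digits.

One's-complement addition (fold any carry out of bit 15 back into bit 0):
  0x9D16 + 0x25EE = 0x0C304
  0xC304 + 0x8139 = 0x1443D → wrap carry → 0x443E
  0x443E + 0xBCDC = 0x1011A → wrap carry → 0x011B
  0x011B + 0x642F = 0x0654A
  0x654A + 0x9AF8 = 0x10042 → wrap carry → 0x0043
One's-complement sum = 0x0043.
Checksum = ~0x0043 & 0xFFFF = 0xFFBC.

FFBC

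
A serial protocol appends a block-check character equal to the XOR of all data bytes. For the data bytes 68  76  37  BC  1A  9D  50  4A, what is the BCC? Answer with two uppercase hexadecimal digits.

08

XOR the bytes together:
  start with 0x68
  0x68 ⊕ 0x76 = 0x1E
  0x1E ⊕ 0x37 = 0x29
  0x29 ⊕ 0xBC = 0x95
  0x95 ⊕ 0x1A = 0x8F
  0x8F ⊕ 0x9D = 0x12
  0x12 ⊕ 0x50 = 0x42
  0x42 ⊕ 0x4A = 0x08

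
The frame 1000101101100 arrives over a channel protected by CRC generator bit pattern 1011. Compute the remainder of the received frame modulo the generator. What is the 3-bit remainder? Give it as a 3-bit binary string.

Modulo-2 division of 1000101101100 by 1011:
  pos 0: 1000 XOR 1011 = 0011
  pos 2: 1110 XOR 1011 = 0101
  pos 3: 1011 XOR 1011 = 0000
  pos 7: 1011 XOR 1011 = 0000
Remainder = 000 (zero — the frame passes the CRC check).

000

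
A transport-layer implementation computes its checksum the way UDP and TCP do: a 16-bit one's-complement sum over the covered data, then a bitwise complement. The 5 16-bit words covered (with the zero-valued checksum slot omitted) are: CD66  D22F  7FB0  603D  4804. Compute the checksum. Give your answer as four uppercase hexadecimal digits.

One's-complement addition (fold any carry out of bit 15 back into bit 0):
  0xCD66 + 0xD22F = 0x19F95 → wrap carry → 0x9F96
  0x9F96 + 0x7FB0 = 0x11F46 → wrap carry → 0x1F47
  0x1F47 + 0x603D = 0x07F84
  0x7F84 + 0x4804 = 0x0C788
One's-complement sum = 0xC788.
Checksum = ~0xC788 & 0xFFFF = 0x3877.

3877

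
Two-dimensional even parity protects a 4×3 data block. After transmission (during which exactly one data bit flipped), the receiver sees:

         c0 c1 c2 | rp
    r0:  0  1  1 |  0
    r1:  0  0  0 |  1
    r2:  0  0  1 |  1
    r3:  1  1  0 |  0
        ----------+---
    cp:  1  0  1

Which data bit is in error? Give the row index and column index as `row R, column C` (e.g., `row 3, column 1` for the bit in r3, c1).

row 1, column 2

Recompute each row's even parity and compare to rp:
  r0: data parity 0, sent rp 0 → ok
  r1: data parity 0, sent rp 1 → mismatch
  r2: data parity 1, sent rp 1 → ok
  r3: data parity 0, sent rp 0 → ok
Recompute each column's even parity and compare to cp:
  c0: data parity 1, sent cp 1 → ok
  c1: data parity 0, sent cp 0 → ok
  c2: data parity 0, sent cp 1 → mismatch
Exactly one row (r1) and one column (c2) fail → the flipped bit is at their intersection.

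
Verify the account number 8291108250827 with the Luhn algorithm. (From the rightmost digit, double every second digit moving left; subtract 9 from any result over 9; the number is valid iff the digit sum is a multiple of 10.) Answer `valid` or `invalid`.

From the right, keep odd positions and double even positions (subtract 9 from any doubled value over 9):
  doubled (positions 2,4,...): 4 0 4 0 2 4 → sum 14
  kept (positions 1,3,...): 7 8 5 8 1 9 8 → sum 46
Total = 60.
60 mod 10 = 0, so the number is valid.

valid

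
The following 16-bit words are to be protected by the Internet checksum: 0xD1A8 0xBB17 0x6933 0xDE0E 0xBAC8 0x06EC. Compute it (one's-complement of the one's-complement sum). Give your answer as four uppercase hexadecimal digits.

6A48

One's-complement addition (fold any carry out of bit 15 back into bit 0):
  0xD1A8 + 0xBB17 = 0x18CBF → wrap carry → 0x8CC0
  0x8CC0 + 0x6933 = 0x0F5F3
  0xF5F3 + 0xDE0E = 0x1D401 → wrap carry → 0xD402
  0xD402 + 0xBAC8 = 0x18ECA → wrap carry → 0x8ECB
  0x8ECB + 0x06EC = 0x095B7
One's-complement sum = 0x95B7.
Checksum = ~0x95B7 & 0xFFFF = 0x6A48.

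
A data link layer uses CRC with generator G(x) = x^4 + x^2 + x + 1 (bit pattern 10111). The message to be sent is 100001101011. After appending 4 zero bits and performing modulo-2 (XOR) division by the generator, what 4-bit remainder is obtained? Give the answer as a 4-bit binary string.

Append 4 zeros: 1000011010110000. Divide by 10111 (XOR where the leading bit is 1):
  pos 0: 10000 XOR 10111 = 00111
  pos 2: 11111 XOR 10111 = 01000
  pos 3: 10000 XOR 10111 = 00111
  pos 5: 11110 XOR 10111 = 01001
  pos 6: 10011 XOR 10111 = 00100
  pos 8: 10010 XOR 10111 = 00101
  pos 10: 10100 XOR 10111 = 00011
Remainder (last 4 bits) = 0110. This is the CRC / FCS.

0110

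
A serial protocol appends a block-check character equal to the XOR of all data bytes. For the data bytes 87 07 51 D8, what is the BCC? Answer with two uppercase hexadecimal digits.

XOR the bytes together:
  start with 0x87
  0x87 ⊕ 0x07 = 0x80
  0x80 ⊕ 0x51 = 0xD1
  0xD1 ⊕ 0xD8 = 0x09

09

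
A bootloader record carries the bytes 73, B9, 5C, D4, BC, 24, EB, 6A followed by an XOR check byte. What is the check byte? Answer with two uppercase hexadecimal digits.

XOR the bytes together:
  start with 0x73
  0x73 ⊕ 0xB9 = 0xCA
  0xCA ⊕ 0x5C = 0x96
  0x96 ⊕ 0xD4 = 0x42
  0x42 ⊕ 0xBC = 0xFE
  0xFE ⊕ 0x24 = 0xDA
  0xDA ⊕ 0xEB = 0x31
  0x31 ⊕ 0x6A = 0x5B

5B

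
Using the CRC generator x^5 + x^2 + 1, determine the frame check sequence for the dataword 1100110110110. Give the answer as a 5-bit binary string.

01111

Append 5 zeros: 110011011011000000. Divide by 100101 (XOR where the leading bit is 1):
  pos 0: 110011 XOR 100101 = 010110
  pos 1: 101100 XOR 100101 = 001001
  pos 3: 100111 XOR 100101 = 000010
  pos 7: 100110 XOR 100101 = 000011
  pos 11: 110000 XOR 100101 = 010101
  pos 12: 101010 XOR 100101 = 001111
Remainder (last 5 bits) = 01111. This is the CRC / FCS.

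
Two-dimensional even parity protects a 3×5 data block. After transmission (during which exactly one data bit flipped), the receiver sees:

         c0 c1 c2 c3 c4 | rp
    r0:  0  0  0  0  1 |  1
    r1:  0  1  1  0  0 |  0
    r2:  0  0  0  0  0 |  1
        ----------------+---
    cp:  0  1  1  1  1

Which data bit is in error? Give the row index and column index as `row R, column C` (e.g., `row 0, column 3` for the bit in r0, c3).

row 2, column 3

Recompute each row's even parity and compare to rp:
  r0: data parity 1, sent rp 1 → ok
  r1: data parity 0, sent rp 0 → ok
  r2: data parity 0, sent rp 1 → mismatch
Recompute each column's even parity and compare to cp:
  c0: data parity 0, sent cp 0 → ok
  c1: data parity 1, sent cp 1 → ok
  c2: data parity 1, sent cp 1 → ok
  c3: data parity 0, sent cp 1 → mismatch
  c4: data parity 1, sent cp 1 → ok
Exactly one row (r2) and one column (c3) fail → the flipped bit is at their intersection.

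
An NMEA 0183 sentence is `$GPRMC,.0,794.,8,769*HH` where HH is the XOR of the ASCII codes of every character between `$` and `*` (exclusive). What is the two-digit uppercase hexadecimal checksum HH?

XOR the ASCII codes of the payload characters:
  'G' = 0x47 → acc = 0x47
  'P' = 0x50 → acc = 0x17
  'R' = 0x52 → acc = 0x45
  'M' = 0x4D → acc = 0x08
  'C' = 0x43 → acc = 0x4B
  ',' = 0x2C → acc = 0x67
  '.' = 0x2E → acc = 0x49
  '0' = 0x30 → acc = 0x79
  ',' = 0x2C → acc = 0x55
  '7' = 0x37 → acc = 0x62
  '9' = 0x39 → acc = 0x5B
  '4' = 0x34 → acc = 0x6F
  '.' = 0x2E → acc = 0x41
  ',' = 0x2C → acc = 0x6D
  '8' = 0x38 → acc = 0x55
  ',' = 0x2C → acc = 0x79
  '7' = 0x37 → acc = 0x4E
  '6' = 0x36 → acc = 0x78
  '9' = 0x39 → acc = 0x41
Checksum = 0x41.

41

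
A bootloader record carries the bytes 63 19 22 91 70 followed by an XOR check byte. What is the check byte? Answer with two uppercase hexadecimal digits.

XOR the bytes together:
  start with 0x63
  0x63 ⊕ 0x19 = 0x7A
  0x7A ⊕ 0x22 = 0x58
  0x58 ⊕ 0x91 = 0xC9
  0xC9 ⊕ 0x70 = 0xB9

B9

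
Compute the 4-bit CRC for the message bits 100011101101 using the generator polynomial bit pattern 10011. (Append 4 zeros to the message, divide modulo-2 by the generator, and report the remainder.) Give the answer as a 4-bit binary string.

0110

Append 4 zeros: 1000111011010000. Divide by 10011 (XOR where the leading bit is 1):
  pos 0: 10001 XOR 10011 = 00010
  pos 3: 10110 XOR 10011 = 00101
  pos 5: 10111 XOR 10011 = 00100
  pos 7: 10001 XOR 10011 = 00010
  pos 10: 10000 XOR 10011 = 00011
Remainder (last 4 bits) = 0110. This is the CRC / FCS.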